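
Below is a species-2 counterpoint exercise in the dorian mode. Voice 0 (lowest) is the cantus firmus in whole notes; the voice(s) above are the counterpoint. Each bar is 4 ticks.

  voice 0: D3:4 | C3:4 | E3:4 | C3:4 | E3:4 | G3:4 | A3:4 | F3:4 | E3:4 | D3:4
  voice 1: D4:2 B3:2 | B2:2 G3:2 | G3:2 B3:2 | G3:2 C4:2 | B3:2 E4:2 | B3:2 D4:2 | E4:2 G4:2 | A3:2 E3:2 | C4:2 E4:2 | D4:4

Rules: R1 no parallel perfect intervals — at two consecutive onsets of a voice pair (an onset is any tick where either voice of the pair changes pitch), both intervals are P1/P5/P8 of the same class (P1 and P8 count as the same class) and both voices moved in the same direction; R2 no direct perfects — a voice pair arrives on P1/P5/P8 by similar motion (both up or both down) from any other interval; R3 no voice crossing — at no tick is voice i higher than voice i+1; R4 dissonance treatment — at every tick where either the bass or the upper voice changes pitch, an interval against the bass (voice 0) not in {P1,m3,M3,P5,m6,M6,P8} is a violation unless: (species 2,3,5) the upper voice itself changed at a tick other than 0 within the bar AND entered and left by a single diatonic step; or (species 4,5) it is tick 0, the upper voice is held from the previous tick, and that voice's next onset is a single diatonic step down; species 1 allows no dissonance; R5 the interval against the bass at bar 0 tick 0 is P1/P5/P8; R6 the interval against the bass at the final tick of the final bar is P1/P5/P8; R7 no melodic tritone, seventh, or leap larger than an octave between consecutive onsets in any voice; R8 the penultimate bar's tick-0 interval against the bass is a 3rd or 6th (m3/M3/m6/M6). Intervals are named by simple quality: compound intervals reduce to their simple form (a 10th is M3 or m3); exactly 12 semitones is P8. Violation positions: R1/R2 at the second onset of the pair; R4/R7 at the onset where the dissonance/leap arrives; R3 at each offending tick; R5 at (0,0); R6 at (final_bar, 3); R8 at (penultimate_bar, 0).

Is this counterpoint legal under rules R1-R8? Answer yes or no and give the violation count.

No (11 violations)

bar 0: v0=D3 v1=D4 (P8)
bar 1: v0=C3 v1=B2 (m2)
bar 2: v0=E3 v1=G3 (m3)
bar 3: v0=C3 v1=G3 (P5)
bar 4: v0=E3 v1=B3 (P5)
bar 5: v0=G3 v1=B3 (M3)
bar 6: v0=A3 v1=E4 (P5)
bar 7: v0=F3 v1=A3 (M3)
bar 8: v0=E3 v1=C4 (m6)
bar 9: v0=D3 v1=D4 (P8)
  R3 @ bar1.0: C3 above B2
  R4 @ bar1.0: C3/B2 m2 untreated
  R3 @ bar1.1: C3 above B2
  R1 @ bar3.0: E3/B3 P5 -> C3/G3 P5 similar
  R1 @ bar6.0: G3/D4 P5 -> A3/E4 P5 similar
  R4 @ bar6.2: A3/G4 m7 untreated
  R7 @ bar7.0: G4->A3 leap 10st
  R3 @ bar7.2: F3 above E3
  R4 @ bar7.2: F3/E3 m2 untreated
  R3 @ bar7.3: F3 above E3
  R1 @ bar9.0: E3/E4 P8 -> D3/D4 P8 similar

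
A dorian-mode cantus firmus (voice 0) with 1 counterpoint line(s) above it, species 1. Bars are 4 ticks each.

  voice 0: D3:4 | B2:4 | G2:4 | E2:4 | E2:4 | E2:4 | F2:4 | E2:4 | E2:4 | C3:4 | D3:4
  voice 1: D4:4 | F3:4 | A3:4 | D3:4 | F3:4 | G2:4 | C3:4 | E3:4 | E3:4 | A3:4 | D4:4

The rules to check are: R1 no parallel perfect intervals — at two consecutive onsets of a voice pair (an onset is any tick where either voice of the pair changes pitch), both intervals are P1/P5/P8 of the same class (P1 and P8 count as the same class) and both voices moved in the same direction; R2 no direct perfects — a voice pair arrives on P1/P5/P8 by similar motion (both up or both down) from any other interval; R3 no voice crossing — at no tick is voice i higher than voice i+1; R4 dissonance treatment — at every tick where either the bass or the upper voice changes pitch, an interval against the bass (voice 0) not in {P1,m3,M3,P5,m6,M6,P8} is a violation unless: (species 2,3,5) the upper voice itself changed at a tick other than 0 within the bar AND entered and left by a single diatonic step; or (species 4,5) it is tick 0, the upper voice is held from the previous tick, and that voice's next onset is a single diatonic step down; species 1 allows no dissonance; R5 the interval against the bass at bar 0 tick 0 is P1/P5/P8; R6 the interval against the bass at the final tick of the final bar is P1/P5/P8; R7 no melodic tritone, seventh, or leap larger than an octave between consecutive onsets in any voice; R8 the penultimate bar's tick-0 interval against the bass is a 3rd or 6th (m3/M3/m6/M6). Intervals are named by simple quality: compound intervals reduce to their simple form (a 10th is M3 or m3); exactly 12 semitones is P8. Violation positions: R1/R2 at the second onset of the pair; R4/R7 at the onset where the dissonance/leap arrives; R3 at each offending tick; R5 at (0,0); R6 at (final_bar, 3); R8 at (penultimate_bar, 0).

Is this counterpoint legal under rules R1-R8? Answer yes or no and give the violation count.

No (7 violations)

bar 0: v0=D3 v1=D4 (P8)
bar 1: v0=B2 v1=F3 (TT)
bar 2: v0=G2 v1=A3 (M2)
bar 3: v0=E2 v1=D3 (m7)
bar 4: v0=E2 v1=F3 (m2)
bar 5: v0=E2 v1=G2 (m3)
bar 6: v0=F2 v1=C3 (P5)
bar 7: v0=E2 v1=E3 (P8)
bar 8: v0=E2 v1=E3 (P8)
bar 9: v0=C3 v1=A3 (M6)
bar 10: v0=D3 v1=D4 (P8)
  R4 @ bar1.0: B2/F3 TT untreated
  R4 @ bar2.0: G2/A3 M2 untreated
  R4 @ bar3.0: E2/D3 m7 untreated
  R4 @ bar4.0: E2/F3 m2 untreated
  R7 @ bar5.0: F3->G2 leap 10st
  R2 @ bar6.0: E2/G2 m3 -> F2/C3 P5 similar
  R2 @ bar10.0: C3/A3 M6 -> D3/D4 P8 similar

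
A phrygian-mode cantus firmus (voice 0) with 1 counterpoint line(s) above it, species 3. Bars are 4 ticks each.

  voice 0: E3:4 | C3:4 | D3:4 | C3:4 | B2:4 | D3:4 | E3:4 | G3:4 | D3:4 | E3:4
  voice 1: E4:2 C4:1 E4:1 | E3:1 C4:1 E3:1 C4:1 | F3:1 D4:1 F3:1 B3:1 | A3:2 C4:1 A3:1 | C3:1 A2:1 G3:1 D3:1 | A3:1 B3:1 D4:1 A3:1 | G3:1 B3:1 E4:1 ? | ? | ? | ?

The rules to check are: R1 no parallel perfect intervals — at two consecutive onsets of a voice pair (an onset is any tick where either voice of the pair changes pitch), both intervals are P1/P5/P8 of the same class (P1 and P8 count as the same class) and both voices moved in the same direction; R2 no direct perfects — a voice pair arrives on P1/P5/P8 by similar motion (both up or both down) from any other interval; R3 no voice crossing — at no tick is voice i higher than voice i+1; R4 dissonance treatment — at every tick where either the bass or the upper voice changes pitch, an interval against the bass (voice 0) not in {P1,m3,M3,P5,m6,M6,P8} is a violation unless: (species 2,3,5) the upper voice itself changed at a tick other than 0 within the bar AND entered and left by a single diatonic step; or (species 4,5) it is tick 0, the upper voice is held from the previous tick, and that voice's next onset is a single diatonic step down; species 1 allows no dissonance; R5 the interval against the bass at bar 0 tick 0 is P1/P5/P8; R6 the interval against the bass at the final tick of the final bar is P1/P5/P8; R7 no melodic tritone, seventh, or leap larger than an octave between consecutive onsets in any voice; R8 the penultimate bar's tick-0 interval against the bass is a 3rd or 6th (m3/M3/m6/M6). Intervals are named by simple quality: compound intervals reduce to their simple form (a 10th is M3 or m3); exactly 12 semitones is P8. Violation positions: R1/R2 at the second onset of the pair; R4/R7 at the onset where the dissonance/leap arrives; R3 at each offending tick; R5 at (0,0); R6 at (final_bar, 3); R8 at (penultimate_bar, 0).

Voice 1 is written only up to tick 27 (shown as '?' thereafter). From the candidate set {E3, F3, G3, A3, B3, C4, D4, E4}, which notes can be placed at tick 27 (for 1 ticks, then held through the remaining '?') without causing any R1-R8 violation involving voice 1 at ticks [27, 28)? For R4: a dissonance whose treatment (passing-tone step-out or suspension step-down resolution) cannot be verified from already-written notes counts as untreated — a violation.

{B3, C4, E3, E4, G3}

E3: legal
F3: violates R4,R7
G3: legal
A3: violates R4
B3: legal
C4: legal
D4: violates R4
E4: legal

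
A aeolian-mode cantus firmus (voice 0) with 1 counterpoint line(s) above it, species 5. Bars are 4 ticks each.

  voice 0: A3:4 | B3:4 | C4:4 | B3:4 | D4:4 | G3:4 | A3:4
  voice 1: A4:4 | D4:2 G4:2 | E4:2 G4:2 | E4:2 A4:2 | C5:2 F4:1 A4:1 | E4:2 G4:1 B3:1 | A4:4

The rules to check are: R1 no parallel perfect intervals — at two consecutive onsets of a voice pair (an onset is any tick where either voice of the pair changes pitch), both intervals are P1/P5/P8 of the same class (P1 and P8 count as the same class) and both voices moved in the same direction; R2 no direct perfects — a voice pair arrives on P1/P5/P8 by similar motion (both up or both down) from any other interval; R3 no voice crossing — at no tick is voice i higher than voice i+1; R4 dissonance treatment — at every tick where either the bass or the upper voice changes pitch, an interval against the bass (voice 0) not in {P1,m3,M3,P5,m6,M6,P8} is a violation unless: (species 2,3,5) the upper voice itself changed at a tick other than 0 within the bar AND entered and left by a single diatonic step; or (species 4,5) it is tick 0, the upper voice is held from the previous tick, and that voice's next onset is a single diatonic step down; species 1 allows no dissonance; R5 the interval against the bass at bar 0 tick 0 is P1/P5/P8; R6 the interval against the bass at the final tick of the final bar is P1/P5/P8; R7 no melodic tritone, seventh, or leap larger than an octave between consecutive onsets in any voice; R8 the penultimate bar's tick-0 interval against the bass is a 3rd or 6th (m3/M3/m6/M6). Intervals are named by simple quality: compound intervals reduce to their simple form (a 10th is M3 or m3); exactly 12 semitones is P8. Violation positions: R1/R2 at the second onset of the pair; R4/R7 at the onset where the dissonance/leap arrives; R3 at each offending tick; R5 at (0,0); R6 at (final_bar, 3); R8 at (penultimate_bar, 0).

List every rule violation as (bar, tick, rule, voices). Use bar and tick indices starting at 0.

(3, 0, R4, (0, 1))
(3, 2, R4, (0, 1))
(4, 0, R4, (0, 1))
(6, 0, R2, (0, 1))
(6, 0, R7, (1,))

bar 0: v0=A3 v1=A4 downbeat P8
bar 1: v0=B3 v1=D4 downbeat m3
bar 2: v0=C4 v1=E4 downbeat M3
bar 3: v0=B3 v1=E4 downbeat P4
bar 4: v0=D4 v1=C5 downbeat m7
bar 5: v0=G3 v1=E4 downbeat M6
bar 6: v0=A3 v1=A4 downbeat P8
  -> R4 @ bar 3 tick 0 v(0, 1): B3/E4 P4 untreated
  -> R4 @ bar 3 tick 2 v(0, 1): B3/A4 m7 untreated
  -> R4 @ bar 4 tick 0 v(0, 1): D4/C5 m7 untreated
  -> R2 @ bar 6 tick 0 v(0, 1): G3/B3 M3 -> A3/A4 P8 similar
  -> R7 @ bar 6 tick 0 v(1,): B3->A4 leap 10st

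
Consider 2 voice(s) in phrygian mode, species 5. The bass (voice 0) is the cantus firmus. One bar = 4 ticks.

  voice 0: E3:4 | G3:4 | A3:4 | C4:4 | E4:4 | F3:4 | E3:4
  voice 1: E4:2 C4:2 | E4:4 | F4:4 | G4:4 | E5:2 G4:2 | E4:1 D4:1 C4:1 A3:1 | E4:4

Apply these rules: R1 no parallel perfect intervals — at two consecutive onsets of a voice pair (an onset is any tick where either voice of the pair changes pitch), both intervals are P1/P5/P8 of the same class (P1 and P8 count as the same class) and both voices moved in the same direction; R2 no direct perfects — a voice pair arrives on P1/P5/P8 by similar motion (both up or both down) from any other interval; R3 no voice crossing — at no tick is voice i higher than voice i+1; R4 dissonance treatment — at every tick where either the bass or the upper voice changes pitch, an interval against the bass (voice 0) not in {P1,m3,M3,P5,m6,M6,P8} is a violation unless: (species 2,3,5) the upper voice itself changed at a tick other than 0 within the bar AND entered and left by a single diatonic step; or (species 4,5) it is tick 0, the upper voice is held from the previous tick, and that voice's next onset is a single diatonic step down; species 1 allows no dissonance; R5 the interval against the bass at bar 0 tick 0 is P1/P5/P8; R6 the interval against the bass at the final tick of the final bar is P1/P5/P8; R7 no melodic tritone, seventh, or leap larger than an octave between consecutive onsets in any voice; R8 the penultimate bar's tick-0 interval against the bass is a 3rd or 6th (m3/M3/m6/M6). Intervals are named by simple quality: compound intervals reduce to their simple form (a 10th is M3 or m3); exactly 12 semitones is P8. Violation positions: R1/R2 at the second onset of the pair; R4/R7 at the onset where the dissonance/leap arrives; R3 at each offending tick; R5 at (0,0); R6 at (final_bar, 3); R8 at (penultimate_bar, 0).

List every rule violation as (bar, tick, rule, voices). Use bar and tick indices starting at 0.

bar 0: v0=E3 v1=E4 downbeat P8
bar 1: v0=G3 v1=E4 downbeat M6
bar 2: v0=A3 v1=F4 downbeat m6
bar 3: v0=C4 v1=G4 downbeat P5
bar 4: v0=E4 v1=E5 downbeat P8
bar 5: v0=F3 v1=E4 downbeat M7
bar 6: v0=E3 v1=E4 downbeat P8
  -> R2 @ bar 3 tick 0 v(0, 1): A3/F4 m6 -> C4/G4 P5 similar
  -> R2 @ bar 4 tick 0 v(0, 1): C4/G4 P5 -> E4/E5 P8 similar
  -> R4 @ bar 5 tick 0 v(0, 1): F3/E4 M7 untreated
  -> R7 @ bar 5 tick 0 v(0,): E4->F3 leap 11st
  -> R8 @ bar 5 tick 0 v(0, 1): penult M7 not 3rd/6th

(3, 0, R2, (0, 1))
(4, 0, R2, (0, 1))
(5, 0, R4, (0, 1))
(5, 0, R7, (0,))
(5, 0, R8, (0, 1))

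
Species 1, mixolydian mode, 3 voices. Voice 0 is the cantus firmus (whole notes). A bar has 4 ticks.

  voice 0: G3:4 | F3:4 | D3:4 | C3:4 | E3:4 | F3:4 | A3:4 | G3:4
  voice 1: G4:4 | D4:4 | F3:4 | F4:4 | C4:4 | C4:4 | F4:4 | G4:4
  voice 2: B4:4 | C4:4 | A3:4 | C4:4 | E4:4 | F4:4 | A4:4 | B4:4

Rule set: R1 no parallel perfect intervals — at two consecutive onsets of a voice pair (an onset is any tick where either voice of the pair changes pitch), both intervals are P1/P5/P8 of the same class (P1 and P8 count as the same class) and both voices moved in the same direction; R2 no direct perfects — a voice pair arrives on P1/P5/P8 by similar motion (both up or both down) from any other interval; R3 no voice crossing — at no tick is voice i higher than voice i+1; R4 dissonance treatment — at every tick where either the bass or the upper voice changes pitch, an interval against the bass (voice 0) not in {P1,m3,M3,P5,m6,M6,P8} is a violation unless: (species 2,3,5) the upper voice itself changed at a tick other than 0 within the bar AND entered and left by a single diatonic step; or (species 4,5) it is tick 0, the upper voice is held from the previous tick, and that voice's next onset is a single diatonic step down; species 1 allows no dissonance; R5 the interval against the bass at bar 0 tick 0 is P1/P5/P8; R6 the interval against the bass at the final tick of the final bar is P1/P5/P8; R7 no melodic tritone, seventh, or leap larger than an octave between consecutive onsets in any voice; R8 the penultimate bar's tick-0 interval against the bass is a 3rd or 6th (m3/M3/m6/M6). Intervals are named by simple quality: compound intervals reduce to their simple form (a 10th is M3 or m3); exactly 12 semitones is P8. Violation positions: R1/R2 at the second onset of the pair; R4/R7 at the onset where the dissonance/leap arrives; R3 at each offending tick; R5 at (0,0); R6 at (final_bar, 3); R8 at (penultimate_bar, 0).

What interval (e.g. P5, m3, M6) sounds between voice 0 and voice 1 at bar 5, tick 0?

voice 0=F3 voice 1=C4 -> P5

P5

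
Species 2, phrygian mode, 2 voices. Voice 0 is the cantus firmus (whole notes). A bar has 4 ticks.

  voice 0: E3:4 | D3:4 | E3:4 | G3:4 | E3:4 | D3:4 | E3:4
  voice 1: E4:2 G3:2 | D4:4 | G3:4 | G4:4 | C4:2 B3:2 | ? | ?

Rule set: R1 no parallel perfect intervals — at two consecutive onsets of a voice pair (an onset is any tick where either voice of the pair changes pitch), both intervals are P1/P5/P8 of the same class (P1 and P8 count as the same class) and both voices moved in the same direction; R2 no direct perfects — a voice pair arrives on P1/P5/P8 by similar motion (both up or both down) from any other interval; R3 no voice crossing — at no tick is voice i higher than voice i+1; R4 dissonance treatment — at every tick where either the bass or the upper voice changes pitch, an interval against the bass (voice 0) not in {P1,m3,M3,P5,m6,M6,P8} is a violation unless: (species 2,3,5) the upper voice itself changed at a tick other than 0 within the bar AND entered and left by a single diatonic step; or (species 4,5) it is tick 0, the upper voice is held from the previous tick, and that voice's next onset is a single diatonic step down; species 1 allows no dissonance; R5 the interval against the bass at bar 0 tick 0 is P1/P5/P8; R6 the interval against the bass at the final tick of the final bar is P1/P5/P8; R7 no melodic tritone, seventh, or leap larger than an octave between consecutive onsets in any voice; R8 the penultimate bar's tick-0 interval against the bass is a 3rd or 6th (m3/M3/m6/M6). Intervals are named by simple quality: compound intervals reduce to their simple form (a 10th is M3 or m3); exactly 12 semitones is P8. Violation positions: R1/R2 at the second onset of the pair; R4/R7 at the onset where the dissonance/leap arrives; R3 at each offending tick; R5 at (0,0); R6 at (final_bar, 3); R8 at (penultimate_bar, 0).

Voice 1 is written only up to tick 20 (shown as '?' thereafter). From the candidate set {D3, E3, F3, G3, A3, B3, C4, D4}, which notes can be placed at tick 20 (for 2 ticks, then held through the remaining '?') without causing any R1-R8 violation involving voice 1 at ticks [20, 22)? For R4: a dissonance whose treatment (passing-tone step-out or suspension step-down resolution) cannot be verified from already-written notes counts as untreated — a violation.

{B3}

D3: violates R2,R8
E3: violates R4,R8
F3: violates R7
G3: violates R4,R8
A3: violates R1,R8
B3: legal
C4: violates R4,R8
D4: violates R8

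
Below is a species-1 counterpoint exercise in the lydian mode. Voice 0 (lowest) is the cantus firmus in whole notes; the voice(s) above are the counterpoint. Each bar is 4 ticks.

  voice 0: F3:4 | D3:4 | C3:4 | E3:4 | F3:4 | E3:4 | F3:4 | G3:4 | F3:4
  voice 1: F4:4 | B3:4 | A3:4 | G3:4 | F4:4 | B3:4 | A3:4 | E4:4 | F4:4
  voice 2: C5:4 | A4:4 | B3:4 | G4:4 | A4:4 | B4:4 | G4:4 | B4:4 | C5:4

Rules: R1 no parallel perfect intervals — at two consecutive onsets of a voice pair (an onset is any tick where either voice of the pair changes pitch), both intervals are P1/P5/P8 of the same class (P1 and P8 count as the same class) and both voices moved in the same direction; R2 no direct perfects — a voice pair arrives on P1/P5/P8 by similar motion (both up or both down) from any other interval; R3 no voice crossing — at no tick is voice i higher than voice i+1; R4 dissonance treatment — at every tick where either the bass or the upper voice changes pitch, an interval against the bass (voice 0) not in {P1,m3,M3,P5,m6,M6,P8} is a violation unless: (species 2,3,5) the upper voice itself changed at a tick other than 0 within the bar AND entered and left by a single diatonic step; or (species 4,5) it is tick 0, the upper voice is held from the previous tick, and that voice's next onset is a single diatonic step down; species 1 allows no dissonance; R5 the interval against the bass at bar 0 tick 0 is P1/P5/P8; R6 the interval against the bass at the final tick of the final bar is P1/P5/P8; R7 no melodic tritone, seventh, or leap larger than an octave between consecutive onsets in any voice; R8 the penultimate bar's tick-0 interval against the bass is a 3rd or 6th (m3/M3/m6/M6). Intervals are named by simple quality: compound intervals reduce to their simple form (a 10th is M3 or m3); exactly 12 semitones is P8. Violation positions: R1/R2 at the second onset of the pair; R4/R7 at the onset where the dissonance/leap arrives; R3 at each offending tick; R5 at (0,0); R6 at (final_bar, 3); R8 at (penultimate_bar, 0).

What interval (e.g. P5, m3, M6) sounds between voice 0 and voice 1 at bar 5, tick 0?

voice 0=E3 voice 1=B3 -> P5

P5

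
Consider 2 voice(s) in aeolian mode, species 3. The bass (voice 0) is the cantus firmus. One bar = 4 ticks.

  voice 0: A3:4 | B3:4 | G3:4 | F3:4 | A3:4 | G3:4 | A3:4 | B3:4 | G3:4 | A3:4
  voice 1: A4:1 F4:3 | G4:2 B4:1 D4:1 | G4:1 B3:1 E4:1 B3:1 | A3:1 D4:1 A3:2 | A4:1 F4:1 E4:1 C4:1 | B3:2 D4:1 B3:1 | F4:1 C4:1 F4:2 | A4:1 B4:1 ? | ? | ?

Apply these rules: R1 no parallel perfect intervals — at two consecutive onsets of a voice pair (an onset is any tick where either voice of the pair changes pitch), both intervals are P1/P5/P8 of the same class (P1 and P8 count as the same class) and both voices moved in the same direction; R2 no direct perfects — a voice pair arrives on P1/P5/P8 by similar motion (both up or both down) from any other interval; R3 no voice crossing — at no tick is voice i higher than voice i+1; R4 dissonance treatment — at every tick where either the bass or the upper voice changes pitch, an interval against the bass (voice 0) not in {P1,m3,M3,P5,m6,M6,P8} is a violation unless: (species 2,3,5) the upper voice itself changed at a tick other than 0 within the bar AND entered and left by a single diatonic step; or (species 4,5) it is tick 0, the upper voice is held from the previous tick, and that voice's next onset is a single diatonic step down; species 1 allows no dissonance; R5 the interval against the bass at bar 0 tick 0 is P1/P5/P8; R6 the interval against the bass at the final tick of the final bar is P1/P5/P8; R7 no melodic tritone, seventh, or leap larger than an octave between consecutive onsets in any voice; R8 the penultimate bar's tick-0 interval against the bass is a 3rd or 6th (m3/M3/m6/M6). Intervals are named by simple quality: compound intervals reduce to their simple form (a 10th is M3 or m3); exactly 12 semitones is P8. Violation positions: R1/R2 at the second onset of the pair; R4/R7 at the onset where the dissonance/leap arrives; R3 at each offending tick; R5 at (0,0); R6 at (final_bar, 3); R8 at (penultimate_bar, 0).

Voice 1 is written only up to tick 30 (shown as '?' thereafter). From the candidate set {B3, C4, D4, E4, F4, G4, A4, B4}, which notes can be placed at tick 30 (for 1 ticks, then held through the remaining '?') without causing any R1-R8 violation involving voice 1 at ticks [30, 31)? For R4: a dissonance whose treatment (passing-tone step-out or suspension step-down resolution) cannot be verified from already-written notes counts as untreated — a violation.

B3: legal
C4: violates R4,R7
D4: legal
E4: violates R4
F4: violates R4,R7
G4: legal
A4: violates R4
B4: legal

{B3, B4, D4, G4}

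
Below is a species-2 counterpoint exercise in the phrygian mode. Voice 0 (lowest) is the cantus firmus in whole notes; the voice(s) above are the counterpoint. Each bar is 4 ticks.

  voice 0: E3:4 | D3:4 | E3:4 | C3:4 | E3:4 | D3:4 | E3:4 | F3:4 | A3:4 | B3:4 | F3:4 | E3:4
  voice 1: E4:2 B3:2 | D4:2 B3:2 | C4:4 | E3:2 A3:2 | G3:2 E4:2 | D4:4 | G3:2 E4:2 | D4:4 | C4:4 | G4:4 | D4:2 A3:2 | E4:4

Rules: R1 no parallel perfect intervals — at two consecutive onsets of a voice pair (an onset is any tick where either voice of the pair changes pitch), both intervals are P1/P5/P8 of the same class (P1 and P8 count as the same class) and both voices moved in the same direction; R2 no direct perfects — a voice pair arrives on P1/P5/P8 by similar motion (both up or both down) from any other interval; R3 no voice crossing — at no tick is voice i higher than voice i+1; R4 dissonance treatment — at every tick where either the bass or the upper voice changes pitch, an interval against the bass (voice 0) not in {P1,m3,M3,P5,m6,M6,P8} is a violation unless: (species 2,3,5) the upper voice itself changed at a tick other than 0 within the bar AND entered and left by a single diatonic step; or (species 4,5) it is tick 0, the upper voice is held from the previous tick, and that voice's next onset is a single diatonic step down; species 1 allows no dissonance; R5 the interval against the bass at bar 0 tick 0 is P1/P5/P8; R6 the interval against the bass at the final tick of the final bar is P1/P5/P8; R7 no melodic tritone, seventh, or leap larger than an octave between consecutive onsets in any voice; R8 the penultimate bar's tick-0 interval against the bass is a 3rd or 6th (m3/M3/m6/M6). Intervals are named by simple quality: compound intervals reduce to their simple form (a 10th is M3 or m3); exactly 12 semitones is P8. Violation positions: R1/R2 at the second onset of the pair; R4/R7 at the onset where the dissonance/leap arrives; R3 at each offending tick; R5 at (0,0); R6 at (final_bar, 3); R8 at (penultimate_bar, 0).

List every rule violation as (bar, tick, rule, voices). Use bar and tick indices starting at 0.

(5, 0, R1, (0, 1))
(10, 0, R7, (0,))

bar 0: v0=E3 v1=E4 downbeat P8
bar 1: v0=D3 v1=D4 downbeat P8
bar 2: v0=E3 v1=C4 downbeat m6
bar 3: v0=C3 v1=E3 downbeat M3
bar 4: v0=E3 v1=G3 downbeat m3
bar 5: v0=D3 v1=D4 downbeat P8
bar 6: v0=E3 v1=G3 downbeat m3
bar 7: v0=F3 v1=D4 downbeat M6
bar 8: v0=A3 v1=C4 downbeat m3
bar 9: v0=B3 v1=G4 downbeat m6
bar 10: v0=F3 v1=D4 downbeat M6
bar 11: v0=E3 v1=E4 downbeat P8
  -> R1 @ bar 5 tick 0 v(0, 1): E3/E4 P8 -> D3/D4 P8 similar
  -> R7 @ bar 10 tick 0 v(0,): B3->F3 leap 6st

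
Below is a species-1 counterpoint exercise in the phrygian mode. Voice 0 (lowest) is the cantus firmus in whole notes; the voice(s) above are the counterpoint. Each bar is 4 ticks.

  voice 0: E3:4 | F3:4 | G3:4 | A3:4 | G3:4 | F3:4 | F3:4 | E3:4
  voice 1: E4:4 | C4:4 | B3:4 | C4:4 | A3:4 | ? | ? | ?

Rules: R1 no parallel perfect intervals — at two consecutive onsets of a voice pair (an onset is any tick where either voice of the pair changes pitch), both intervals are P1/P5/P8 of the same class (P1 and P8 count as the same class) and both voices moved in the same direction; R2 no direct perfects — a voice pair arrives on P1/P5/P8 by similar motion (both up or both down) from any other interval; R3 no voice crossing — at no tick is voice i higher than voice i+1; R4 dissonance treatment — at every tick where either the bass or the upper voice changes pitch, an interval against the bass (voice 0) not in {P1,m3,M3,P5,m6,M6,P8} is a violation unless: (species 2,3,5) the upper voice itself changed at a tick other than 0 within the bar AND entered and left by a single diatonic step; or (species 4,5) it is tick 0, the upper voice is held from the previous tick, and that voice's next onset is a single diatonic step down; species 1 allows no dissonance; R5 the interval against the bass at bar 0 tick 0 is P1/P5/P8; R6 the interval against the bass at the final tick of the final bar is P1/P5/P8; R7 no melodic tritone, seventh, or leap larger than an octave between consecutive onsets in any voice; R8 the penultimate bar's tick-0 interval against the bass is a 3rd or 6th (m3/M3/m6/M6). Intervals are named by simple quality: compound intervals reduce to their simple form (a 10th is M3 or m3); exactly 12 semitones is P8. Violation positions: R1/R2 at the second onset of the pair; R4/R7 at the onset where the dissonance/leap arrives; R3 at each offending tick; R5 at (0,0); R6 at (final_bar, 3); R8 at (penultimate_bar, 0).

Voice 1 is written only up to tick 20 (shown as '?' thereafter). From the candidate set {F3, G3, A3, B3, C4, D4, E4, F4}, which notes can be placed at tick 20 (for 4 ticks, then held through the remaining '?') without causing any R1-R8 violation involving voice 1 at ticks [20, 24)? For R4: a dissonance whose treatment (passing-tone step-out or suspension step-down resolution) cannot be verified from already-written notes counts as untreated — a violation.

F3: violates R2
G3: violates R4
A3: legal
B3: violates R4
C4: legal
D4: legal
E4: violates R4
F4: legal

{A3, C4, D4, F4}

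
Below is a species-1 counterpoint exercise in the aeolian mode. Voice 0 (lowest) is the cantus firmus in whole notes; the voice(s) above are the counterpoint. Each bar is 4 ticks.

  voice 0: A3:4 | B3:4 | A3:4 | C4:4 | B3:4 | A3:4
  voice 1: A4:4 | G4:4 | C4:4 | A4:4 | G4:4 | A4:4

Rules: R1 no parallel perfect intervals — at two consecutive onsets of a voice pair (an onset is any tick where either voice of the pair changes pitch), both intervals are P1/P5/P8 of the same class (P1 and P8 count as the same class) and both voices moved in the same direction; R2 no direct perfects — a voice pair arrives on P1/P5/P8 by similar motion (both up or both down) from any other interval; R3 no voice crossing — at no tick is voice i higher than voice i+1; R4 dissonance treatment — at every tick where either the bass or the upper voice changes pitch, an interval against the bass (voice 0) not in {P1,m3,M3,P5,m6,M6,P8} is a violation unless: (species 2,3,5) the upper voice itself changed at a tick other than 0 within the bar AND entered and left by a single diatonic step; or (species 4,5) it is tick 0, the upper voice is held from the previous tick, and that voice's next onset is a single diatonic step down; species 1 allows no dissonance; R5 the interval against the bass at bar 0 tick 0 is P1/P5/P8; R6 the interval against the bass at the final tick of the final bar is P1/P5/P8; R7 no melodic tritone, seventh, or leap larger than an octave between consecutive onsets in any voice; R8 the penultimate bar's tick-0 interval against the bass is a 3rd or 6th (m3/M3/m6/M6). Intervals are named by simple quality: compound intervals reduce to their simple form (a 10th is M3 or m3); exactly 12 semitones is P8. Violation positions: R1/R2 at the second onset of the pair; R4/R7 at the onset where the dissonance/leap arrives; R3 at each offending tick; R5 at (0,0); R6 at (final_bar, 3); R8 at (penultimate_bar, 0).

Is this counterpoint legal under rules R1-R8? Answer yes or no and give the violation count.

Yes (0 violations)

bar 0: v0=A3 v1=A4 (P8)
bar 1: v0=B3 v1=G4 (m6)
bar 2: v0=A3 v1=C4 (m3)
bar 3: v0=C4 v1=A4 (M6)
bar 4: v0=B3 v1=G4 (m6)
bar 5: v0=A3 v1=A4 (P8)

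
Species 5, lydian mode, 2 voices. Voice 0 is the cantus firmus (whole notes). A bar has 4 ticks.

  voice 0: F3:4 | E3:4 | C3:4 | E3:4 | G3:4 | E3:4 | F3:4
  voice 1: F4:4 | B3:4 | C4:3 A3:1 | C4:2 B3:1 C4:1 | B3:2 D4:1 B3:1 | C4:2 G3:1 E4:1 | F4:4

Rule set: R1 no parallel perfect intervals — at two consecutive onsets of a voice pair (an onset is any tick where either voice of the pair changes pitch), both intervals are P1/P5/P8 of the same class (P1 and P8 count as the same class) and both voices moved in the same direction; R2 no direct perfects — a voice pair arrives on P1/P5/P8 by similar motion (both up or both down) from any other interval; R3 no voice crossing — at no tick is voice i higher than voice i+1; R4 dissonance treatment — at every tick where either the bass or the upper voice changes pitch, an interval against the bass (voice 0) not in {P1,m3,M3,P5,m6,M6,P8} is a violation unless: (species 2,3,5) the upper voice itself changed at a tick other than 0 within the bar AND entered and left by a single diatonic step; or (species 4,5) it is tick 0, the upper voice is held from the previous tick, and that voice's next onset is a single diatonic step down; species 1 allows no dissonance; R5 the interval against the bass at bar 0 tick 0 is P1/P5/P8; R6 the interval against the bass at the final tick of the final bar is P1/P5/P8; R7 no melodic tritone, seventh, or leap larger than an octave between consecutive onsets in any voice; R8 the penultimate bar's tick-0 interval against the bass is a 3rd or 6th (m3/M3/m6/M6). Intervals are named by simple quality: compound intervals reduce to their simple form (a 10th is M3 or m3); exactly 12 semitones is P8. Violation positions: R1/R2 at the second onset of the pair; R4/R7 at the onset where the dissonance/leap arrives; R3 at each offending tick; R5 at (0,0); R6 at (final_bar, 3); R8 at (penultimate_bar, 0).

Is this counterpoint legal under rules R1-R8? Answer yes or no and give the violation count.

No (3 violations)

bar 0: v0=F3 v1=F4 (P8)
bar 1: v0=E3 v1=B3 (P5)
bar 2: v0=C3 v1=C4 (P8)
bar 3: v0=E3 v1=C4 (m6)
bar 4: v0=G3 v1=B3 (M3)
bar 5: v0=E3 v1=C4 (m6)
bar 6: v0=F3 v1=F4 (P8)
  R2 @ bar1.0: F3/F4 P8 -> E3/B3 P5 similar
  R7 @ bar1.0: F4->B3 leap 6st
  R1 @ bar6.0: E3/E4 P8 -> F3/F4 P8 similar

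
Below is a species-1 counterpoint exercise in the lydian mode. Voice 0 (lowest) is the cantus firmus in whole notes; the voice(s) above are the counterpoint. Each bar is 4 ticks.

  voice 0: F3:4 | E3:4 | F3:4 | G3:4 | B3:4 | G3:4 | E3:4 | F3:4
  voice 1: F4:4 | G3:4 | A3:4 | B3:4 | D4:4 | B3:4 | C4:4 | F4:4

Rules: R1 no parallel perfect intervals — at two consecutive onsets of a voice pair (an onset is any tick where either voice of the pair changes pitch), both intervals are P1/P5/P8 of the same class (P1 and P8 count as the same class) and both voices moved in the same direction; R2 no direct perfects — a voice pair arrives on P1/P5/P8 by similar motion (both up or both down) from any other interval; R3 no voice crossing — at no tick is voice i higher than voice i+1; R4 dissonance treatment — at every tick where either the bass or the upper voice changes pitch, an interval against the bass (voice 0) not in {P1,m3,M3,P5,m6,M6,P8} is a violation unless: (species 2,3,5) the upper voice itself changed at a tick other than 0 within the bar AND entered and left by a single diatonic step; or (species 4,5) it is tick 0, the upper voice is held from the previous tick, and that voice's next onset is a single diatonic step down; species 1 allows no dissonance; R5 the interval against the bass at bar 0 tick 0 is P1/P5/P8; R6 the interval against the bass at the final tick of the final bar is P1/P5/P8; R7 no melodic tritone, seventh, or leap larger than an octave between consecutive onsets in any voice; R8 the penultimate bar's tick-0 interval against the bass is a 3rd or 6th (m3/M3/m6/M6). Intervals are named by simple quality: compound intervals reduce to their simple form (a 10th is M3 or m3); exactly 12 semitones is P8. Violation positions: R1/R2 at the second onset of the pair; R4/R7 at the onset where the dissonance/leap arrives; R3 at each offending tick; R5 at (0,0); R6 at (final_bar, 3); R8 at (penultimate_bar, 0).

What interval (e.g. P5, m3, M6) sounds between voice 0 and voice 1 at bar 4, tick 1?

m3

voice 0=B3 voice 1=D4 -> m3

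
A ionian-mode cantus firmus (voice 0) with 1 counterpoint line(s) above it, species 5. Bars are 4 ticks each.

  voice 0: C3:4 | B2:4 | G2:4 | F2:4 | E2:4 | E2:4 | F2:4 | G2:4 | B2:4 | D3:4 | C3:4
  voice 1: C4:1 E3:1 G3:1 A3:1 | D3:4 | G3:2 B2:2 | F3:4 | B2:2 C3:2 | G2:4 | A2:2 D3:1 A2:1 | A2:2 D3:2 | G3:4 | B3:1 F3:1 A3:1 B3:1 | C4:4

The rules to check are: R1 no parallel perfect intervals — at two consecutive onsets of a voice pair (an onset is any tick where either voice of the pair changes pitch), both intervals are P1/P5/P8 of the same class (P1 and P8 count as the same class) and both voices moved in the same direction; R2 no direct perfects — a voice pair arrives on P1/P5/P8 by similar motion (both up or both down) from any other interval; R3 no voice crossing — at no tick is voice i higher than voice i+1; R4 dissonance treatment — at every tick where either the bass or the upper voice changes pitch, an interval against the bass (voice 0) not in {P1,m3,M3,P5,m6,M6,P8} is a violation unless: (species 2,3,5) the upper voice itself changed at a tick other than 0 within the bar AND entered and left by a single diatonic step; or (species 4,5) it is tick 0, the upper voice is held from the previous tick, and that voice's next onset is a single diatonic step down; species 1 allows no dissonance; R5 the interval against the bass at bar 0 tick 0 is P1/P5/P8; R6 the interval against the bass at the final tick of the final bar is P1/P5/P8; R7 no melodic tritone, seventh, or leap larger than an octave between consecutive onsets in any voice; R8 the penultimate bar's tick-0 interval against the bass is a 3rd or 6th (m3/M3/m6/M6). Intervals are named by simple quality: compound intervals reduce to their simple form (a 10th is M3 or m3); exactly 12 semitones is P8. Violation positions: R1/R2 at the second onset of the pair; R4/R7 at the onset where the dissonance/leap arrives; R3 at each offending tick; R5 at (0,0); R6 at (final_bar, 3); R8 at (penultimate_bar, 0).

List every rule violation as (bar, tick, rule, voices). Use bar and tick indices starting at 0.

(3, 0, R7, (1,))
(4, 0, R2, (0, 1))
(4, 0, R7, (1,))
(7, 0, R4, (0, 1))
(9, 1, R7, (1,))

bar 0: v0=C3 v1=C4 downbeat P8
bar 1: v0=B2 v1=D3 downbeat m3
bar 2: v0=G2 v1=G3 downbeat P8
bar 3: v0=F2 v1=F3 downbeat P8
bar 4: v0=E2 v1=B2 downbeat P5
bar 5: v0=E2 v1=G2 downbeat m3
bar 6: v0=F2 v1=A2 downbeat M3
bar 7: v0=G2 v1=A2 downbeat M2
bar 8: v0=B2 v1=G3 downbeat m6
bar 9: v0=D3 v1=B3 downbeat M6
bar 10: v0=C3 v1=C4 downbeat P8
  -> R7 @ bar 3 tick 0 v(1,): B2->F3 leap 6st
  -> R2 @ bar 4 tick 0 v(0, 1): F2/F3 P8 -> E2/B2 P5 similar
  -> R7 @ bar 4 tick 0 v(1,): F3->B2 leap 6st
  -> R4 @ bar 7 tick 0 v(0, 1): G2/A2 M2 untreated
  -> R7 @ bar 9 tick 1 v(1,): B3->F3 leap 6st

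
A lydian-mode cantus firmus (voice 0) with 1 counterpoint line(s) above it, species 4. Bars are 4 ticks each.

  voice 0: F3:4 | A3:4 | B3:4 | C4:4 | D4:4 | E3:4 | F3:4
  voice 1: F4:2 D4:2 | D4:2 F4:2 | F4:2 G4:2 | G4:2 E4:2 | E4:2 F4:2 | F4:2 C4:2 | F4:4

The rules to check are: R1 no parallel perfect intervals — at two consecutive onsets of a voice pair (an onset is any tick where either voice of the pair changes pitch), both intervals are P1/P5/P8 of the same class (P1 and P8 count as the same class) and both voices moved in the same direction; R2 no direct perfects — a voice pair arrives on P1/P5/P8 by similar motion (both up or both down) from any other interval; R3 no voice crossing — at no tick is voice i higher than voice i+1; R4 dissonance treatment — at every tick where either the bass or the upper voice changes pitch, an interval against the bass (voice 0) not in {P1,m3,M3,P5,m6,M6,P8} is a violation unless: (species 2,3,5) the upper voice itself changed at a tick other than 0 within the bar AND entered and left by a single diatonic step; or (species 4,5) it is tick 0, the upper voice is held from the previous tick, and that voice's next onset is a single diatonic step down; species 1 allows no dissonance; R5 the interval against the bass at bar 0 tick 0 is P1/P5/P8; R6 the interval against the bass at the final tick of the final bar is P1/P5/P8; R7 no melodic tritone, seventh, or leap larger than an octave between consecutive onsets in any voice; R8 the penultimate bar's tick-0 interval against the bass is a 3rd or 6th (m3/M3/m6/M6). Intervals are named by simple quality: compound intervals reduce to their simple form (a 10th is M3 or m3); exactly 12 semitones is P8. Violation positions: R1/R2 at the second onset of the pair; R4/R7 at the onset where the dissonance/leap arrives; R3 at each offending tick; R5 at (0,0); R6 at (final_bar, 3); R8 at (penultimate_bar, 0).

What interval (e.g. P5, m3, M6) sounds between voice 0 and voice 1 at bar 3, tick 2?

M3

voice 0=C4 voice 1=E4 -> M3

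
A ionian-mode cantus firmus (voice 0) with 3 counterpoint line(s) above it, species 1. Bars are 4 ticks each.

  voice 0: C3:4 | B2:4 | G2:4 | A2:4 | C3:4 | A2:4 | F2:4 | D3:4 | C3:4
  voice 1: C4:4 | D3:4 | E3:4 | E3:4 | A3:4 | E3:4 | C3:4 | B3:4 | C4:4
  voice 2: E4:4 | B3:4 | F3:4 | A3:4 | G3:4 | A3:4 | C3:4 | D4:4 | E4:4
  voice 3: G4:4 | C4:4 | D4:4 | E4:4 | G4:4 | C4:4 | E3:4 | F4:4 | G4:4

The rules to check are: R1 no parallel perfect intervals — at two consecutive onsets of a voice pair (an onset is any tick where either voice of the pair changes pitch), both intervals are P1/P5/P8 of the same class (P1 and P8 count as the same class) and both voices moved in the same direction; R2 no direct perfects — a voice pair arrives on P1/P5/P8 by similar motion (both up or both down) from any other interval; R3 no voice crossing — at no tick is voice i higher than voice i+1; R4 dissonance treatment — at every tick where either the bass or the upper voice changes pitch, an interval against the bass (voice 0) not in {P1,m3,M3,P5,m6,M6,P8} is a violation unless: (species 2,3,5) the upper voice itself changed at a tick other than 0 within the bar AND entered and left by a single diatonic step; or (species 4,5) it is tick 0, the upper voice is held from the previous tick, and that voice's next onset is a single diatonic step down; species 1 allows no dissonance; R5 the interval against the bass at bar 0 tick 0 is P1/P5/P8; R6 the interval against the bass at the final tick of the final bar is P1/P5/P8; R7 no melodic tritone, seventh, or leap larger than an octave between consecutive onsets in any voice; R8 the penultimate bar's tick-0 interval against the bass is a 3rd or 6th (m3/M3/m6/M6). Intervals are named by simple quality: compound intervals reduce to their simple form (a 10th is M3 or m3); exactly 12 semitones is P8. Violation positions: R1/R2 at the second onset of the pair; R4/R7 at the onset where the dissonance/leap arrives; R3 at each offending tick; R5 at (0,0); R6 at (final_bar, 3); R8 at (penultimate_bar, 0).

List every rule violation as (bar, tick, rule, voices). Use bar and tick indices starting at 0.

bar 0: v0=C3 v1=C4 v2=E4 v3=G4 downbeat P5
bar 1: v0=B2 v1=D3 v2=B3 v3=C4 downbeat m2
bar 2: v0=G2 v1=E3 v2=F3 v3=D4 downbeat P5
bar 3: v0=A2 v1=E3 v2=A3 v3=E4 downbeat P5
bar 4: v0=C3 v1=A3 v2=G3 v3=G4 downbeat P5
bar 5: v0=A2 v1=E3 v2=A3 v3=C4 downbeat m3
bar 6: v0=F2 v1=C3 v2=C3 v3=E3 downbeat M7
bar 7: v0=D3 v1=B3 v2=D4 v3=F4 downbeat m3
bar 8: v0=C3 v1=C4 v2=E4 v3=G4 downbeat P5
  -> R5 @ bar 0 tick 0 v(0, 2): opens on M3
  -> R2 @ bar 1 tick 0 v(0, 2): C3/E4 M3 -> B2/B3 P8 similar
  -> R4 @ bar 1 tick 0 v(0, 3): B2/C4 m2 untreated
  -> R7 @ bar 1 tick 0 v(1,): C4->D3 leap 10st
  -> R4 @ bar 2 tick 0 v(0, 2): G2/F3 m7 untreated
  -> R7 @ bar 2 tick 0 v(2,): B3->F3 leap 6st
  -> R1 @ bar 3 tick 0 v(0, 3): G2/D4 P5 -> A2/E4 P5 similar
  -> R2 @ bar 3 tick 0 v(0, 2): G2/F3 m7 -> A2/A3 P8 similar
  -> R2 @ bar 3 tick 0 v(2, 3): F3/D4 M6 -> A3/E4 P5 similar
  -> R1 @ bar 4 tick 0 v(0, 3): A2/E4 P5 -> C3/G4 P5 similar
  -> R3 @ bar 4 tick 0 v(1, 2): A3 above G3
  -> R3 @ bar 4 tick 1 v(1, 2): A3 above G3
  -> R3 @ bar 4 tick 2 v(1, 2): A3 above G3
  -> R3 @ bar 4 tick 3 v(1, 2): A3 above G3
  -> R2 @ bar 5 tick 0 v(0, 1): C3/A3 M6 -> A2/E3 P5 similar
  -> R1 @ bar 6 tick 0 v(0, 1): A2/E3 P5 -> F2/C3 P5 similar
  -> R2 @ bar 6 tick 0 v(0, 2): A2/A3 P8 -> F2/C3 P5 similar
  -> R2 @ bar 6 tick 0 v(1, 2): E3/A3 P4 -> C3/C3 P1 similar
  -> R4 @ bar 6 tick 0 v(0, 3): F2/E3 M7 untreated
  -> R2 @ bar 7 tick 0 v(0, 2): F2/C3 P5 -> D3/D4 P8 similar
  -> R7 @ bar 7 tick 0 v(1,): C3->B3 leap 11st
  -> R7 @ bar 7 tick 0 v(2,): C3->D4 leap 14st
  -> R7 @ bar 7 tick 0 v(3,): E3->F4 leap 13st
  -> R8 @ bar 7 tick 0 v(0, 2): penult P8 not 3rd/6th
  -> R2 @ bar 8 tick 0 v(1, 3): B3/F4 TT -> C4/G4 P5 similar
  -> R6 @ bar 8 tick 3 v(0, 2): closes on M3

(0, 0, R5, (0, 2))
(1, 0, R2, (0, 2))
(1, 0, R4, (0, 3))
(1, 0, R7, (1,))
(2, 0, R4, (0, 2))
(2, 0, R7, (2,))
(3, 0, R1, (0, 3))
(3, 0, R2, (0, 2))
(3, 0, R2, (2, 3))
(4, 0, R1, (0, 3))
(4, 0, R3, (1, 2))
(4, 1, R3, (1, 2))
(4, 2, R3, (1, 2))
(4, 3, R3, (1, 2))
(5, 0, R2, (0, 1))
(6, 0, R1, (0, 1))
(6, 0, R2, (0, 2))
(6, 0, R2, (1, 2))
(6, 0, R4, (0, 3))
(7, 0, R2, (0, 2))
(7, 0, R7, (1,))
(7, 0, R7, (2,))
(7, 0, R7, (3,))
(7, 0, R8, (0, 2))
(8, 0, R2, (1, 3))
(8, 3, R6, (0, 2))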